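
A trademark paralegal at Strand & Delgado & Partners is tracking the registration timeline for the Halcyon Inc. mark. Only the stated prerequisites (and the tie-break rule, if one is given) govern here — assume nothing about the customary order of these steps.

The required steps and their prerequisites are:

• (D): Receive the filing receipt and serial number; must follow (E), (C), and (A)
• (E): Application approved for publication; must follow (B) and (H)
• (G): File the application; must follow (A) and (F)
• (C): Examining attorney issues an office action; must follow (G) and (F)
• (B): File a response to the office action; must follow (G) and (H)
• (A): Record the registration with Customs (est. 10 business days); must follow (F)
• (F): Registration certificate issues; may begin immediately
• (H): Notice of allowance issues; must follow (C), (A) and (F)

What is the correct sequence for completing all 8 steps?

Only (F) has no prerequisites, so it is first.
That leaves (A) as the only ready step → (A).
(G) is the only step now ready → (G).
(C) needed (G) and (F), now all done → (C).
Next only (H) has its prerequisites met → (H).
(B) needed (G) and (H), now all done → (B).
That leaves (E) as the only ready step → (E).
(D) is the only step now ready → (D).

(F), (A), (G), (C), (H), (B), (E), (D)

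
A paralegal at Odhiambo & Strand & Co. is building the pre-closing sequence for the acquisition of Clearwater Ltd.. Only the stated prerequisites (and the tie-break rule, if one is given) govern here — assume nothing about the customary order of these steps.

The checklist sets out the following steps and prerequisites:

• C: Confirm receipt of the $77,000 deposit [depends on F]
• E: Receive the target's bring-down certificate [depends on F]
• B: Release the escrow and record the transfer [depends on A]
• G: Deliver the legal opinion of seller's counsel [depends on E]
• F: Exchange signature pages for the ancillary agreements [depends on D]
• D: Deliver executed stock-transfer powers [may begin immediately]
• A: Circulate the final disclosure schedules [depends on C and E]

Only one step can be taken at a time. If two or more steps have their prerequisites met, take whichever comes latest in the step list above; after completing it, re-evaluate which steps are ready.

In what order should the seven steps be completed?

D is the only step with nothing outstanding, so it goes first.
Next only F has its prerequisites met → F.
Now E and C have their prerequisites met. E is listed later, so E next.
Now G and C have their prerequisites met. G is listed later, so G next.
Next only C has its prerequisites met → C.
A needed E and C, now all done → A.
B needed A, now all done → B.

D, F, E, G, C, A, B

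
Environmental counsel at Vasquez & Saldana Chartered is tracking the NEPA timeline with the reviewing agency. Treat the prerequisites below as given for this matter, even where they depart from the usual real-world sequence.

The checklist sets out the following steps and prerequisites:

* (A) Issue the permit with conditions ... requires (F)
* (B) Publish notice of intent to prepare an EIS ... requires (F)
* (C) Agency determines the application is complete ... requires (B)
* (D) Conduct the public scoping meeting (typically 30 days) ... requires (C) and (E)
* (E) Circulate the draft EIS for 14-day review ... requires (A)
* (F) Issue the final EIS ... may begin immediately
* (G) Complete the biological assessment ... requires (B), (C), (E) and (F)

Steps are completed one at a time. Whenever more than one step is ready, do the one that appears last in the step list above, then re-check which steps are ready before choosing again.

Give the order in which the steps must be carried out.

(F) has no prerequisites → (F) first.
Ready: (B) and (A). (B) is listed later → (B).
Now (C) and (A) have their prerequisites met. (C) is listed later, so (C) next.
That leaves (A) as the only ready step → (A).
(E) is the only step now ready → (E).
Ready: (G) and (D). (G) is listed later → (G).
That leaves (D) as the only ready step → (D).

(F), (B), (C), (A), (E), (G), (D)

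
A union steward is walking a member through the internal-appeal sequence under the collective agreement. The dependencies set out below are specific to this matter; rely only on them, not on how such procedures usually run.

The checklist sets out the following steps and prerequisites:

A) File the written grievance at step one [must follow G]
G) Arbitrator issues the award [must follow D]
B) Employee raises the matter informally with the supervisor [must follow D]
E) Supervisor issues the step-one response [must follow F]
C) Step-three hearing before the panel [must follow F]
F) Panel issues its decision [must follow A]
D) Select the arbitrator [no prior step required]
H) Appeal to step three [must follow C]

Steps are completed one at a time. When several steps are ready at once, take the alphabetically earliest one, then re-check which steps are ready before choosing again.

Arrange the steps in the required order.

D, B, G, A, F, C, E, H

D has no prerequisites → D first.
Now B and G have their prerequisites met. B has the earlier label, so B next.
G needed D, now all done → G.
A is the only step now ready → A.
Next only F has its prerequisites met → F.
Ready: C and E. C has the earlier label → C.
H now also ready, so the ready set is {E, H}; E has the earlier label → E.
H needed C, now all done → H.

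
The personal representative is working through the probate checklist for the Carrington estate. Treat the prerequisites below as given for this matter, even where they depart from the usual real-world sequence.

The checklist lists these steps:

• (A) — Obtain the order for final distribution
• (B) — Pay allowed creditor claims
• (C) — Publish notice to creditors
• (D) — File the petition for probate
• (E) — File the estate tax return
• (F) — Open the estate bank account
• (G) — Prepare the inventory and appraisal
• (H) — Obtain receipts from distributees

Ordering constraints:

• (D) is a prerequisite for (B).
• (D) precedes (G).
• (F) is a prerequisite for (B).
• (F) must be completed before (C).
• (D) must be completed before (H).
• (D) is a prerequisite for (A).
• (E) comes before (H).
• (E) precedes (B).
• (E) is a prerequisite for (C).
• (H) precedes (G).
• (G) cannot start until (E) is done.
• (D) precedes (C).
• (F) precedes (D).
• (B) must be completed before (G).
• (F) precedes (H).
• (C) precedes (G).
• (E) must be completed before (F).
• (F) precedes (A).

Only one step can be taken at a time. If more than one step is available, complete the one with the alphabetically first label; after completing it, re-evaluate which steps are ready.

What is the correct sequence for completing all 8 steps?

(E), (F), (D), (A), (B), (C), (H), (G)

Only (E) has no prerequisites, so it is first.
That leaves (F) as the only ready step → (F).
(D) needed (F), now all done → (D).
Now (A), (B), (C) and (H) have their prerequisites met. (A) has the earlier label, so (A) next.
Now (B), (C) and (H) have their prerequisites met. (B) has the earlier label, so (B) next.
(C) and (H) are both available; (C) has the earlier label → (C).
Next only (H) has its prerequisites met → (H).
(G) is the only step now ready → (G).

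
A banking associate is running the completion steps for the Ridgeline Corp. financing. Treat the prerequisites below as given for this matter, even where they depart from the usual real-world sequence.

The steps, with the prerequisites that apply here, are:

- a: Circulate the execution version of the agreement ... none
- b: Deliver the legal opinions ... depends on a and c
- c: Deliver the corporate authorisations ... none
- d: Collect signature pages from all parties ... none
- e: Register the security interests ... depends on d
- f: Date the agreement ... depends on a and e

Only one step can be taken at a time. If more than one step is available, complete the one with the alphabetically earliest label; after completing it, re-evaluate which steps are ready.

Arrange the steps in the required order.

a → c → b → d → e → f

Nothing is required for a, c and d. a has the earlier label → a first.
c and d are both available; c has the earlier label → c.
b and d are both available; b has the earlier label → b.
d is the only step now ready → d.
e needed d, now all done → e.
f is the only step now ready → f.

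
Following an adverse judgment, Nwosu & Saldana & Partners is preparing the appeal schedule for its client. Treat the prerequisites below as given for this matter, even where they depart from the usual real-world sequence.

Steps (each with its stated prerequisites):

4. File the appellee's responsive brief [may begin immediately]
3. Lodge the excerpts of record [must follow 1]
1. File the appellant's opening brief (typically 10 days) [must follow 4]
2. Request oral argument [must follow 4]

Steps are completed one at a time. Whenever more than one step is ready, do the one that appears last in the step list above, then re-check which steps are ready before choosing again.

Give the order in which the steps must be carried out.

4 → 2 → 1 → 3

4 has no prerequisites → 4 first.
Ready: 2 and 1. 2 is listed later → 2.
1 needed 4, now all done → 1.
3 needed 1, now all done → 3.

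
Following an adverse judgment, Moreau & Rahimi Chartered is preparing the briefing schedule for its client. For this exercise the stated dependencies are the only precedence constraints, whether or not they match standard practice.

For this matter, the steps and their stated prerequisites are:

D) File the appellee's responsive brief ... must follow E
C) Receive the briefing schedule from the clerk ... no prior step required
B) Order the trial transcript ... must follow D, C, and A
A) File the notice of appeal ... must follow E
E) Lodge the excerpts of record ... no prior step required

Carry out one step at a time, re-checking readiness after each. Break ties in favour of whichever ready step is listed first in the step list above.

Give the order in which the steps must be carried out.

C and E have no prerequisites; C is listed earlier, so C is first.
Next only E has its prerequisites met → E.
Now D and A have their prerequisites met. D is listed earlier, so D next.
Next only A has its prerequisites met → A.
Next only B has its prerequisites met → B.

C → E → D → A → B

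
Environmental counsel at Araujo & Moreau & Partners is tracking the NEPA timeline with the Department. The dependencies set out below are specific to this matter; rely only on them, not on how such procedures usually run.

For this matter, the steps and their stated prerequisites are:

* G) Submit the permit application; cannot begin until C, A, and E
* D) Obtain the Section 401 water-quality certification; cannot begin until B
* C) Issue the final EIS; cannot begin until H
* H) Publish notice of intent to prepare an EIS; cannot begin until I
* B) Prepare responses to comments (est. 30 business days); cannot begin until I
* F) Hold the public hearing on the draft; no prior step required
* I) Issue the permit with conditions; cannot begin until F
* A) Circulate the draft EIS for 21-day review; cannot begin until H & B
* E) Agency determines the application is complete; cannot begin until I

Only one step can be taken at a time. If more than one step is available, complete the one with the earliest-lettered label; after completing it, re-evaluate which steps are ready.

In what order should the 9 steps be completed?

F is the only step with nothing outstanding, so it goes first.
I needed F, now all done → I.
Ready: B, E and H. B has the earlier label → B.
Now D, E and H have their prerequisites met. D has the earlier label, so D next.
Ready: E and H. E has the earlier label → E.
H needed I, now all done → H.
Now A and C have their prerequisites met. A has the earlier label, so A next.
That leaves C as the only ready step → C.
G is the only step now ready → G.

F, I, B, D, E, H, A, C, G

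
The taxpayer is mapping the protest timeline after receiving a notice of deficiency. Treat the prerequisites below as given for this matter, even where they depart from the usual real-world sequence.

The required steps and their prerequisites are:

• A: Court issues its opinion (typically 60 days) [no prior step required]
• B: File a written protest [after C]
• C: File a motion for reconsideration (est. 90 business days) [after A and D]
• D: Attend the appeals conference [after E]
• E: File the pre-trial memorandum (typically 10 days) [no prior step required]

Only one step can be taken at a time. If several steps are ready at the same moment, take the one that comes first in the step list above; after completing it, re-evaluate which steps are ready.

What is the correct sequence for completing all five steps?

A, E, D, C, B

A and E have no prerequisites; A is listed earlier, so A is first.
That leaves E as the only ready step → E.
D needed E, now all done → D.
C needed A and D, now all done → C.
B needed C, now all done → B.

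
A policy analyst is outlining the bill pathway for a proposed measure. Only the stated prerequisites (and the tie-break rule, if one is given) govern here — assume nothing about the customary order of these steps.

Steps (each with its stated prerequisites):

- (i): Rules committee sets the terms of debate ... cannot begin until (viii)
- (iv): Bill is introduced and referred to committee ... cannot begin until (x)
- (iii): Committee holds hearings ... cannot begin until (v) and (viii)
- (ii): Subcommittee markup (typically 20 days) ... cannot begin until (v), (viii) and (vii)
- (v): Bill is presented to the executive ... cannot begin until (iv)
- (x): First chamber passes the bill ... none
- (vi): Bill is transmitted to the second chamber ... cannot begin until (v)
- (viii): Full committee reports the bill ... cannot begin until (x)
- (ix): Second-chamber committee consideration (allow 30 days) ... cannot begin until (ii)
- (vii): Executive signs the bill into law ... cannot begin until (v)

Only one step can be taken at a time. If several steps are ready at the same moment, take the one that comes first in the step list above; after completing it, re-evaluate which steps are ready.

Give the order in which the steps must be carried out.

Only (x) has no prerequisites, so it is first.
(iv) and (viii) are both available; (iv) is listed earlier → (iv).
Now (v) and (viii) have their prerequisites met. (v) is listed earlier, so (v) next.
Ready: (vi), (viii) and (vii). (vi) is listed earlier → (vi).
Ready: (viii) and (vii). (viii) is listed earlier → (viii).
(i) and (iii) now also ready, so the ready set is {(i), (iii), (vii)}; (i) is listed earlier → (i).
(iii) and (vii) are both available; (iii) is listed earlier → (iii).
That leaves (vii) as the only ready step → (vii).
That leaves (ii) as the only ready step → (ii).
(ix) needed (ii), now all done → (ix).

(x) (iv) (v) (vi) (viii) (i) (iii) (vii) (ii) (ix)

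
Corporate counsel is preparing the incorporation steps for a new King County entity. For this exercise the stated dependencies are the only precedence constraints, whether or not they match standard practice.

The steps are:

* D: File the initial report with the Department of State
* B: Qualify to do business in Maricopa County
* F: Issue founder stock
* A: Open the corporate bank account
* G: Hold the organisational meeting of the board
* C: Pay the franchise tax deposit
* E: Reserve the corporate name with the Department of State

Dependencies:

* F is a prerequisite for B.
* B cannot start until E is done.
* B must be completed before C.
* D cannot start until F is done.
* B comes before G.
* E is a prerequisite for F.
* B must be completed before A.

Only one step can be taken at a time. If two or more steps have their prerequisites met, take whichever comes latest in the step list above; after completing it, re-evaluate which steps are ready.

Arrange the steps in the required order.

E, F, B, C, G, A, D

E has no prerequisites → E first.
F needed E, now all done → F.
Now B and D have their prerequisites met. B is listed later, so B next.
Ready: C, G, A and D. C is listed later → C.
Now G, A and D have their prerequisites met. G is listed later, so G next.
Now A and D have their prerequisites met. A is listed later, so A next.
D is the only step now ready → D.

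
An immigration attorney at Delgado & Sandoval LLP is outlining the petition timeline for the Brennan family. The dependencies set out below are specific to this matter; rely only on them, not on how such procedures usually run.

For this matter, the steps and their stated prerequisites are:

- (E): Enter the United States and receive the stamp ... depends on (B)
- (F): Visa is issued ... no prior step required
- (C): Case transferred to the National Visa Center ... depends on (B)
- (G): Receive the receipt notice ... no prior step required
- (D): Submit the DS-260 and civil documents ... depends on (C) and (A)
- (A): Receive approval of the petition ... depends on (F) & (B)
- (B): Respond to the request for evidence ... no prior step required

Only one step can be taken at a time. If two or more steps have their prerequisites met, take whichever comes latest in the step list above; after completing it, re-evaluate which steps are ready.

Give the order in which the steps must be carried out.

(B) → (G) → (C) → (F) → (A) → (D) → (E)

(B), (G) and (F) have no prerequisites; (B) is listed later, so (B) is first.
(C) and (E) now also ready, so the ready set is {(G), (C), (F), (E)}; (G) is listed later → (G).
Ready: (C), (F) and (E). (C) is listed later → (C).
Now (F) and (E) have their prerequisites met. (F) is listed later, so (F) next.
(A) now also ready, so the ready set is {(A), (E)}; (A) is listed later → (A).
(D) and (E) are both available; (D) is listed later → (D).
(E) is the only step now ready → (E).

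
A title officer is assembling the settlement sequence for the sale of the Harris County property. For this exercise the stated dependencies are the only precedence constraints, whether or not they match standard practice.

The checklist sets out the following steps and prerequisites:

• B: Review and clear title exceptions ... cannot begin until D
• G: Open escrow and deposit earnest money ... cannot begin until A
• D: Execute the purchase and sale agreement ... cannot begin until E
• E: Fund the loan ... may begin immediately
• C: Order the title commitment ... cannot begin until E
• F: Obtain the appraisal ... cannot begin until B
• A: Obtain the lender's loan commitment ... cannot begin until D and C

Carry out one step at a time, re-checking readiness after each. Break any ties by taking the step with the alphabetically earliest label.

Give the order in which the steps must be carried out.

E, C, D, A, B, F, G

E is the only step with nothing outstanding, so it goes first.
C and D are both available; C has the earlier label → C.
That leaves D as the only ready step → D.
Now A and B have their prerequisites met. A has the earlier label, so A next.
Now B and G have their prerequisites met. B has the earlier label, so B next.
Now F and G have their prerequisites met. F has the earlier label, so F next.
G needed A, now all done → G.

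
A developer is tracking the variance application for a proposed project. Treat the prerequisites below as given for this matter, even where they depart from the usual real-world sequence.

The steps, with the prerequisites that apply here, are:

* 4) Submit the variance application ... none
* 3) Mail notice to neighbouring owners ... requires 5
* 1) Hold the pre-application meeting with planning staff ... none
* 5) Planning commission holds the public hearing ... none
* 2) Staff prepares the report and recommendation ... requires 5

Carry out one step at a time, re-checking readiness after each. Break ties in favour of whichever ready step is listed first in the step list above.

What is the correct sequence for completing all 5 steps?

4 1 5 3 2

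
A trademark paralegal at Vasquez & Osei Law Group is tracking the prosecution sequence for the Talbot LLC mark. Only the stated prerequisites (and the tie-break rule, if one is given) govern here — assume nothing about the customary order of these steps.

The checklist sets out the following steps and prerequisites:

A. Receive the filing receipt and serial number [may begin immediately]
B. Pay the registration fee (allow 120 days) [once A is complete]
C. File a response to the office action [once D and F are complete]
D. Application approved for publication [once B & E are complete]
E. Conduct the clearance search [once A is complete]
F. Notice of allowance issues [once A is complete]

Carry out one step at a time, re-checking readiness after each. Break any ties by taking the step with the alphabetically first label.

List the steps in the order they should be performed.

A, B, E, D, F, C

A is the only step with nothing outstanding, so it goes first.
B, E and F are all available; B has the earlier label → B.
E and F are both available; E has the earlier label → E.
D now also ready, so the ready set is {D, F}; D has the earlier label → D.
F needed A, now all done → F.
That leaves C as the only ready step → C.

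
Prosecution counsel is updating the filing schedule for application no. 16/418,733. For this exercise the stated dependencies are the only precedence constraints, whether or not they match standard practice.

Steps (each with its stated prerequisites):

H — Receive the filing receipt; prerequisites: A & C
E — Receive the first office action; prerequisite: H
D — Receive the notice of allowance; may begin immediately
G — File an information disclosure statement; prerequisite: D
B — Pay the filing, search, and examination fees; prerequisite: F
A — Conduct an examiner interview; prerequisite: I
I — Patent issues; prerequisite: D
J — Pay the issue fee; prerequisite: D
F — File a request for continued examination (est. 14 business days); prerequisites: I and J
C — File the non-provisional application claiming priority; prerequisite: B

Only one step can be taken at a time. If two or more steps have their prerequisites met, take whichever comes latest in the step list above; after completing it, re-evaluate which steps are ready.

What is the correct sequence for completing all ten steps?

Only D has no prerequisites, so it is first.
Ready: J, I and G. J is listed later → J.
Ready: I and G. I is listed later → I.
F and A now also ready, so the ready set is {F, A, G}; F is listed later → F.
Now A, B and G have their prerequisites met. A is listed later, so A next.
B and G are both available; B is listed later → B.
C now also ready, so the ready set is {C, G}; C is listed later → C.
Now G and H have their prerequisites met. G is listed later, so G next.
Next only H has its prerequisites met → H.
E needed H, now all done → E.

D → J → I → F → A → B → C → G → H → E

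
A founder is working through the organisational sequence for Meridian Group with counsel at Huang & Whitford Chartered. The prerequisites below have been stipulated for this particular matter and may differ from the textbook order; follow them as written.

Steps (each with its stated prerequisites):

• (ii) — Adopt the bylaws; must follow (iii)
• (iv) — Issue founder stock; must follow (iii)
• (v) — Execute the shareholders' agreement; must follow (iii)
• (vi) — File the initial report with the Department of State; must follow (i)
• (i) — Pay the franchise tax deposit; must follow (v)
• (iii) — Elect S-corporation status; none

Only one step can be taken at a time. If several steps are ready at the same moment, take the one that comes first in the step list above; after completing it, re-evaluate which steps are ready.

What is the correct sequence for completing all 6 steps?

(iii) has no prerequisites → (iii) first.
(ii), (iv) and (v) are all available; (ii) is listed earlier → (ii).
(iv) and (v) are both available; (iv) is listed earlier → (iv).
(v) is the only step now ready → (v).
(i) is the only step now ready → (i).
That leaves (vi) as the only ready step → (vi).

(iii), (ii), (iv), (v), (i), (vi)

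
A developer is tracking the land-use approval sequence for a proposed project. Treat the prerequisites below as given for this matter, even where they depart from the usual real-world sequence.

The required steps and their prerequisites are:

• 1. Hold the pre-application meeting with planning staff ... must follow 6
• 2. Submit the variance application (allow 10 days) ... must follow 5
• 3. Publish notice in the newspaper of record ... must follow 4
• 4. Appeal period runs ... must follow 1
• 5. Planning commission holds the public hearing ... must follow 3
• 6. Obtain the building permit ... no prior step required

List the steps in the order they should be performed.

6 → 1 → 4 → 3 → 5 → 2

6 is the only step with nothing outstanding, so it goes first.
1 needed 6, now all done → 1.
4 is the only step now ready → 4.
Next only 3 has its prerequisites met → 3.
5 needed 3, now all done → 5.
2 needed 5, now all done → 2.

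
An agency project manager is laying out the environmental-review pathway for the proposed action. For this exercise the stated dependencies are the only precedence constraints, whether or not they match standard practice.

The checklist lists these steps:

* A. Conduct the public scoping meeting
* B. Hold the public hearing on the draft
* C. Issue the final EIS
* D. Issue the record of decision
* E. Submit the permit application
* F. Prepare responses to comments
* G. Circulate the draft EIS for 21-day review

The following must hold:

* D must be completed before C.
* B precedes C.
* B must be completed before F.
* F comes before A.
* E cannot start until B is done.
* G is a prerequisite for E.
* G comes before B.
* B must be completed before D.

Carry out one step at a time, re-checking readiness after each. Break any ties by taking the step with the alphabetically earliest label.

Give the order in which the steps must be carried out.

Only G has no prerequisites, so it is first.
Next only B has its prerequisites met → B.
Now D, E and F have their prerequisites met. D has the earlier label, so D next.
C, E and F are all available; C has the earlier label → C.
Ready: E and F. E has the earlier label → E.
Next only F has its prerequisites met → F.
A needed F, now all done → A.

G, B, D, C, E, F, A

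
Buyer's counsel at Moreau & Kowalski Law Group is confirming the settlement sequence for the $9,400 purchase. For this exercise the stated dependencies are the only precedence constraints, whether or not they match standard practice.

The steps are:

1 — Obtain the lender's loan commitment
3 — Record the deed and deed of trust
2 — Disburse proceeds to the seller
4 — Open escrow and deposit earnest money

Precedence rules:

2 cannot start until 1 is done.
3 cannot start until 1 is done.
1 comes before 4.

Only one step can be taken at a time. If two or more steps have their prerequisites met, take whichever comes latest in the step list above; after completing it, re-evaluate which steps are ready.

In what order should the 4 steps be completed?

Only 1 has no prerequisites, so it is first.
Now 4, 2 and 3 have their prerequisites met. 4 is listed later, so 4 next.
Ready: 2 and 3. 2 is listed later → 2.
That leaves 3 as the only ready step → 3.

1, 4, 2, 3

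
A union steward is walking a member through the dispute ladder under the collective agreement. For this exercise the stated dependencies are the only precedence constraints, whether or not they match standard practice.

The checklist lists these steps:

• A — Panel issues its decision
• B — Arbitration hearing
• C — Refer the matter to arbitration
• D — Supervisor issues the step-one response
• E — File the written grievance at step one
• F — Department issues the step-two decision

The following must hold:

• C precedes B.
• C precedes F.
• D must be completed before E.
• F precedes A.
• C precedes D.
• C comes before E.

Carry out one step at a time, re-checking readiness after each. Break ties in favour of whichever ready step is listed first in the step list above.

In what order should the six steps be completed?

C is the only step with nothing outstanding, so it goes first.
Now B, D and F have their prerequisites met. B is listed earlier, so B next.
Now D and F have their prerequisites met. D is listed earlier, so D next.
E now also ready, so the ready set is {E, F}; E is listed earlier → E.
That leaves F as the only ready step → F.
A needed F, now all done → A.

C, B, D, E, F, A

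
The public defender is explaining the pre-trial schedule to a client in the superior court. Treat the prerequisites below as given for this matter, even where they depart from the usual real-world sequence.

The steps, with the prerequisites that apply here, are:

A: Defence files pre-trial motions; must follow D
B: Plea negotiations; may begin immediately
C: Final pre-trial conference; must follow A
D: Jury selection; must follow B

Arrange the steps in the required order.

B is the only step with nothing outstanding, so it goes first.
D is the only step now ready → D.
A needed D, now all done → A.
C needed A, now all done → C.

B, D, A, C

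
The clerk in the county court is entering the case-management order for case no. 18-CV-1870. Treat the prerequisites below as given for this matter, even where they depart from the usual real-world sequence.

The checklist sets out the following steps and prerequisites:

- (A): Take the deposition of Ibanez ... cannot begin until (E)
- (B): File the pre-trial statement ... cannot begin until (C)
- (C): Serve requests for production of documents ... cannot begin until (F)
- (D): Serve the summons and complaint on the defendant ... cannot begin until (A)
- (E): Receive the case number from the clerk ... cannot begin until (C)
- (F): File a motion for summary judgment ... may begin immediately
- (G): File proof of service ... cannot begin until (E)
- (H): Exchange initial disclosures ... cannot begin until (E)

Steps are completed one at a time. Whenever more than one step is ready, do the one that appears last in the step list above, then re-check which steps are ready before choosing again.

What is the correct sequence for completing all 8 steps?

(F) is the only step with nothing outstanding, so it goes first.
(C) is the only step now ready → (C).
Now (E) and (B) have their prerequisites met. (E) is listed later, so (E) next.
(H), (G) and (A) now also ready, so the ready set is {(H), (G), (B), (A)}; (H) is listed later → (H).
(G), (B) and (A) are all available; (G) is listed later → (G).
Now (B) and (A) have their prerequisites met. (B) is listed later, so (B) next.
(A) needed (E), now all done → (A).
Next only (D) has its prerequisites met → (D).

(F) (C) (E) (H) (G) (B) (A) (D)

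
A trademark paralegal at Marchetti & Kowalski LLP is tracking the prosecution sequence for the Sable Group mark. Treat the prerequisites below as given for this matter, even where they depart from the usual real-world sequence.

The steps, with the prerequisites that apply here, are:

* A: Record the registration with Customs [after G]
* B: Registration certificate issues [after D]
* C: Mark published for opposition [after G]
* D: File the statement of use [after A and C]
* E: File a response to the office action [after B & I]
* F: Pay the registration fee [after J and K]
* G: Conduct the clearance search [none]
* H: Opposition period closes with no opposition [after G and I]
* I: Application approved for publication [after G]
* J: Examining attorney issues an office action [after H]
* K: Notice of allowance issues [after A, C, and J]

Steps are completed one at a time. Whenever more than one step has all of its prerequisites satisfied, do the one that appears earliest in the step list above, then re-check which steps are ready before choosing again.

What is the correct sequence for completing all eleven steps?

G is the only step with nothing outstanding, so it goes first.
Ready: A, C and I. A is listed earlier → A.
Ready: C and I. C is listed earlier → C.
Ready: D and I. D is listed earlier → D.
B now also ready, so the ready set is {B, I}; B is listed earlier → B.
That leaves I as the only ready step → I.
E and H are both available; E is listed earlier → E.
That leaves H as the only ready step → H.
That leaves J as the only ready step → J.
K needed A, C and J, now all done → K.
That leaves F as the only ready step → F.

G, A, C, D, B, I, E, H, J, K, F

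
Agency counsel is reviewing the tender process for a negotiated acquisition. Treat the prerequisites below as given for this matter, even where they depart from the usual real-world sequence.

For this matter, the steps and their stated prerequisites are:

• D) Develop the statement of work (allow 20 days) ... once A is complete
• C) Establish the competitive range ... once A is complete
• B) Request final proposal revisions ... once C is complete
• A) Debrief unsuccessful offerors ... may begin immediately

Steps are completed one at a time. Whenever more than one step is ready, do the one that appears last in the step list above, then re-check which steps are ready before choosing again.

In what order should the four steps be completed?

A C B D

A has no prerequisites → A first.
Now C and D have their prerequisites met. C is listed later, so C next.
B and D are both available; B is listed later → B.
D needed A, now all done → D.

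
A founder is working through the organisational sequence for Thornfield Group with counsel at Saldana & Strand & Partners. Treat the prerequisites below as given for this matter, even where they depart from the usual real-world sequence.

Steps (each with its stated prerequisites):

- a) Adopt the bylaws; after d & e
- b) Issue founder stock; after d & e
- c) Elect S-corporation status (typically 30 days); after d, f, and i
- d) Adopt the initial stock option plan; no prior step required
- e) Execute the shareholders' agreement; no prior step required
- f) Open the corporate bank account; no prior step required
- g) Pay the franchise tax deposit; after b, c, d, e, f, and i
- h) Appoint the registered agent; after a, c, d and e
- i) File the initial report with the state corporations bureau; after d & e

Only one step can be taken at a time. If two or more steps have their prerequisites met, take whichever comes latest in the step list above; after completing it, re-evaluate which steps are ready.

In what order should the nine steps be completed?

f, e and d have no prerequisites; f is listed later, so f is first.
Ready: e and d. e is listed later → e.
Next only d has its prerequisites met → d.
Ready: i, b and a. i is listed later → i.
Ready: c, b and a. c is listed later → c.
b and a are both available; b is listed later → b.
Ready: g and a. g is listed later → g.
That leaves a as the only ready step → a.
h needed e, d, c and a, now all done → h.

f e d i c b g a h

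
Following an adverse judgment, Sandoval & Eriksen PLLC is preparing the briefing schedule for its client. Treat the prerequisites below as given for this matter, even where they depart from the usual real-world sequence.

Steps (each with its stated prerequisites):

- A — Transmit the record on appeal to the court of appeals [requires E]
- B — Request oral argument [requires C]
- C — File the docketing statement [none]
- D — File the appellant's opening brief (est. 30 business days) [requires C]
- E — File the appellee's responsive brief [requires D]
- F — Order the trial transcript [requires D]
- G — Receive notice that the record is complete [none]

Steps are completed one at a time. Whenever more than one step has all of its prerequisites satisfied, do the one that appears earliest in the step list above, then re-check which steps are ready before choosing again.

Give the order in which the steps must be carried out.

C, B, D, E, A, F, G

C and G have no prerequisites; C is listed earlier, so C is first.
B, D and G are all available; B is listed earlier → B.
D and G are both available; D is listed earlier → D.
Now E, F and G have their prerequisites met. E is listed earlier, so E next.
A now also ready, so the ready set is {A, F, G}; A is listed earlier → A.
Ready: F and G. F is listed earlier → F.
Next only G has its prerequisites met → G.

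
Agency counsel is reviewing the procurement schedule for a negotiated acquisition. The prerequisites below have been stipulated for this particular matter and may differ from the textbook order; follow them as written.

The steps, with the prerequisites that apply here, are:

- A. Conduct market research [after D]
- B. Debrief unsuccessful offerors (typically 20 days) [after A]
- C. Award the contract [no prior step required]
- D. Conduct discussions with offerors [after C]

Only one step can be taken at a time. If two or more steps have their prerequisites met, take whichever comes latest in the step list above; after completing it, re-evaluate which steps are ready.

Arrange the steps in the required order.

C, D, A, B

Only C has no prerequisites, so it is first.
D needed C, now all done → D.
A needed D, now all done → A.
That leaves B as the only ready step → B.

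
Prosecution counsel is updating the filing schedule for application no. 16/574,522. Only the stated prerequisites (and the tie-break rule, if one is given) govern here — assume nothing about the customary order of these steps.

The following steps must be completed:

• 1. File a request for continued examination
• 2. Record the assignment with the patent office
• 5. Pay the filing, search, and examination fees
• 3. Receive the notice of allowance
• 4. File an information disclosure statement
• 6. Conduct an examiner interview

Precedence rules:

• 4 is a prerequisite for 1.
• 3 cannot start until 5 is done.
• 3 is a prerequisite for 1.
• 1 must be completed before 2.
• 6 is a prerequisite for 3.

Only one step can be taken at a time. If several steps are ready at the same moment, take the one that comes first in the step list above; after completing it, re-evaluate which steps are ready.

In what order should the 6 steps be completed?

5 → 4 → 6 → 3 → 1 → 2

5, 4 and 6 have no prerequisites; 5 is listed earlier, so 5 is first.
Now 4 and 6 have their prerequisites met. 4 is listed earlier, so 4 next.
6 is the only step now ready → 6.
3 is the only step now ready → 3.
Next only 1 has its prerequisites met → 1.
That leaves 2 as the only ready step → 2.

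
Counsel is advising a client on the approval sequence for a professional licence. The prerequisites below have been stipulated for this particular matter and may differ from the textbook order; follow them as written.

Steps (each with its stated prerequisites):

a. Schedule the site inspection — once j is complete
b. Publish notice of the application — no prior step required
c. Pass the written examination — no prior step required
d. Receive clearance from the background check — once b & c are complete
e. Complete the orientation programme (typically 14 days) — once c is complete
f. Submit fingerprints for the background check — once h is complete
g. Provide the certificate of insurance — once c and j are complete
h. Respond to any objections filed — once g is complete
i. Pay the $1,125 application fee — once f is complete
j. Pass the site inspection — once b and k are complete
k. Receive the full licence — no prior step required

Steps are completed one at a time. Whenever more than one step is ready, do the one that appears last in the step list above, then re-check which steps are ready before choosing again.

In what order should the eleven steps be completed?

k, c, e, b, j, g, h, f, i, d, a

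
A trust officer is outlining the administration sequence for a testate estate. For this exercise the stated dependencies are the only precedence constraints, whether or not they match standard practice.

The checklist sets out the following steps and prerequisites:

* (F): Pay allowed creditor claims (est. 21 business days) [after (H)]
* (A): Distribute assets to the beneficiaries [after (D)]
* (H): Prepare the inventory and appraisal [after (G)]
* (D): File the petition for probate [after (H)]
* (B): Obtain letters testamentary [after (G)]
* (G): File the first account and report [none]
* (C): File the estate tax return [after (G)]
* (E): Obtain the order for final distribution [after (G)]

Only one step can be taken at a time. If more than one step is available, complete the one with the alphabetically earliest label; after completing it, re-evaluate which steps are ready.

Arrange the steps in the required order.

(G) (B) (C) (E) (H) (D) (A) (F)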